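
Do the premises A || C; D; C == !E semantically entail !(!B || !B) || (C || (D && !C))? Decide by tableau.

Initial set: {T (A || C); T D; T (C == !E); F (!(!B || !B) || (C || (D && !C)))}.
F (!(!B || !B) || (C || (D && !C))): α-rule — add F !(!B || !B), F (C || (D && !C)).
F (C || (D && !C)): α-rule — add F C, F (D && !C).
T (A || C): β-rule — branch into T A  //  T C.
  branch 1 (add T A):
    T (C == !E): β-rule — branch into T C, T !E  //  F C, F !E.
      branch 1.1 (add T C, T !E):
        × closes — contains both C and !C.
      branch 1.2 (add F C, F !E):
        F !(!B || !B): β-rule — branch into T !B  //  T !B.
          branch 1.2.1 (add T !B):
            F (D && !C): β-rule — branch into F D  //  F !C.
              branch 1.2.1.1 (add F D):
                × closes — contains both D and !D.
              branch 1.2.1.2 (add F !C):
                × closes — contains both C and !C.
          branch 1.2.2 (add T !B):
            F (D && !C): β-rule — branch into F D  //  F !C.
              branch 1.2.2.1 (add F D):
                × closes — contains both D and !D.
              branch 1.2.2.2 (add F !C):
                × closes — contains both C and !C.
  branch 2 (add T C):
    × closes — contains both C and !C.
All 6 branches close.
Every branch closed, so the premises entail the conclusion.

Yes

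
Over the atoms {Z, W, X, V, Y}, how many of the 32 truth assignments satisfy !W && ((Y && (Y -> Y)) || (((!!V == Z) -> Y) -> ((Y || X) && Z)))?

Initial set: {(!W && ((Y && (Y -> Y)) || (((!!V == Z) -> Y) -> ((Y || X) && Z))))}.
(!W && ((Y && (Y -> Y)) || (((!!V == Z) -> Y) -> ((Y || X) && Z)))): α-rule — add !W, ((Y && (Y -> Y)) || (((!!V == Z) -> Y) -> ((Y || X) && Z))).
((Y && (Y -> Y)) || (((!!V == Z) -> Y) -> ((Y || X) && Z))): β-rule — branch into (Y && (Y -> Y))  //  (((!!V == Z) -> Y) -> ((Y || X) && Z)).
  branch 1 (add (Y && (Y -> Y))):
    (Y && (Y -> Y)): α-rule — add Y, (Y -> Y).
    (Y -> Y): β-rule — branch into !Y  //  Y.
      branch 1.1 (add !Y):
        × closes — contains both Y and !Y.
      branch 1.2 (add Y):
        ○ open, literals {W=false, Y=true}.
  branch 2 (add (((!!V == Z) -> Y) -> ((Y || X) && Z))):
    (((!!V == Z) -> Y) -> ((Y || X) && Z)): β-rule — branch into !((!!V == Z) -> Y)  //  ((Y || X) && Z).
      branch 2.1 (add !((!!V == Z) -> Y)):
        !((!!V == Z) -> Y): α-rule — add (!!V == Z), !Y.
        (!!V == Z): β-rule — branch into !!V, Z  //  !!!V, !Z.
          branch 2.1.1 (add !!V, Z):
            !!V: drop double negation, giving V.
            ○ open, literals {V=true, W=false, Y=false, Z=true}.
          branch 2.1.2 (add !!!V, !Z):
            !!!V: drop double negation, giving !V.
            ○ open, literals {V=false, W=false, Y=false, Z=false}.
      branch 2.2 (add ((Y || X) && Z)):
        ((Y || X) && Z): α-rule — add (Y || X), Z.
        (Y || X): β-rule — branch into Y  //  X.
          branch 2.2.1 (add Y):
            ○ open, literals {W=false, Y=true, Z=true}.
          branch 2.2.2 (add X):
            ○ open, literals {W=false, X=true, Z=true}.
1 branch closed, 5 open.
Each open branch fixes some atoms; the unmentioned ones are free. Counting distinct full assignments: branch {W=false, Y=true} (Z, X, V) contributes 8 new; branch {V=true, W=false, Y=false, Z=true} (X) contributes 2 new; branch {V=false, W=false, Y=false, Z=false} (X) contributes 2 new; branch {W=false, Y=true, Z=true} (X, V) contributes 0 new; branch {W=false, X=true, Z=true} (V, Y) contributes 1 new. Total: 13.

13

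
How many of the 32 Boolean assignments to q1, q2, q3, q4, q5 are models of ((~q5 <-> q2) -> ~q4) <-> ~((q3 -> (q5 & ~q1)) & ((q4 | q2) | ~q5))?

17

Initial set: {(((~q5 <-> q2) -> ~q4) <-> ~((q3 -> (q5 & ~q1)) & ((q4 | q2) | ~q5)))}.
(((~q5 <-> q2) -> ~q4) <-> ~((q3 -> (q5 & ~q1)) & ((q4 | q2) | ~q5))): β-rule — branch into ((~q5 <-> q2) -> ~q4), ~((q3 -> (q5 & ~q1)) & ((q4 | q2) | ~q5))  //  ~((~q5 <-> q2) -> ~q4), ~~((q3 -> (q5 & ~q1)) & ((q4 | q2) | ~q5)).
  branch 1 (add ((~q5 <-> q2) -> ~q4), ~((q3 -> (q5 & ~q1)) & ((q4 | q2) | ~q5))):
    ((~q5 <-> q2) -> ~q4): β-rule — branch into ~(~q5 <-> q2)  //  ~q4.
      branch 1.1 (add ~(~q5 <-> q2)):
        ~((q3 -> (q5 & ~q1)) & ((q4 | q2) | ~q5)): β-rule — branch into ~(q3 -> (q5 & ~q1))  //  ~((q4 | q2) | ~q5).
          branch 1.1.1 (add ~(q3 -> (q5 & ~q1))):
            ~(q3 -> (q5 & ~q1)): α-rule — add q3, ~(q5 & ~q1).
            ~(~q5 <-> q2): β-rule — branch into ~q5, ~q2  //  ~~q5, q2.
              branch 1.1.1.1 (add ~q5, ~q2):
                ~(q5 & ~q1): β-rule — branch into ~q5  //  ~~q1.
                  branch 1.1.1.1.1 (add ~q5):
                    ○ open, literals {q2=F, q3=T, q5=F}.
                  branch 1.1.1.1.2 (add ~~q1):
                    ○ open, literals {q1=T, q2=F, q3=T, q5=F}.
              branch 1.1.1.2 (add ~~q5, q2):
                ~(q5 & ~q1): β-rule — branch into ~q5  //  ~~q1.
                  branch 1.1.1.2.1 (add ~q5):
                    × closes — contains both q5 and ~q5.
                  branch 1.1.1.2.2 (add ~~q1):
                    ○ open, literals {q1=T, q2=T, q3=T, q5=T}.
          branch 1.1.2 (add ~((q4 | q2) | ~q5)):
            ~((q4 | q2) | ~q5): α-rule — add ~(q4 | q2), ~~q5.
            ~(q4 | q2): α-rule — add ~q4, ~q2.
            ~(~q5 <-> q2): β-rule — branch into ~q5, ~q2  //  ~~q5, q2.
              branch 1.1.2.1 (add ~q5, ~q2):
                × closes — contains both q5 and ~q5.
              branch 1.1.2.2 (add ~~q5, q2):
                × closes — contains both q2 and ~q2.
      branch 1.2 (add ~q4):
        ~((q3 -> (q5 & ~q1)) & ((q4 | q2) | ~q5)): β-rule — branch into ~(q3 -> (q5 & ~q1))  //  ~((q4 | q2) | ~q5).
          branch 1.2.1 (add ~(q3 -> (q5 & ~q1))):
            ~(q3 -> (q5 & ~q1)): α-rule — add q3, ~(q5 & ~q1).
            ~(q5 & ~q1): β-rule — branch into ~q5  //  ~~q1.
              branch 1.2.1.1 (add ~q5):
                ○ open, literals {q3=T, q4=F, q5=F}.
              branch 1.2.1.2 (add ~~q1):
                ○ open, literals {q1=T, q3=T, q4=F}.
          branch 1.2.2 (add ~((q4 | q2) | ~q5)):
            ~((q4 | q2) | ~q5): α-rule — add ~(q4 | q2), ~~q5.
            ~(q4 | q2): α-rule — add ~q4, ~q2.
            ○ open, literals {q2=F, q4=F, q5=T}.
  branch 2 (add ~((~q5 <-> q2) -> ~q4), ~~((q3 -> (q5 & ~q1)) & ((q4 | q2) | ~q5))):
    ~((~q5 <-> q2) -> ~q4): α-rule — add (~q5 <-> q2), ~~q4.
    ~~((q3 -> (q5 & ~q1)) & ((q4 | q2) | ~q5)): α-rule — add (q3 -> (q5 & ~q1)), ((q4 | q2) | ~q5).
    (~q5 <-> q2): β-rule — branch into ~q5, q2  //  ~~q5, ~q2.
      branch 2.1 (add ~q5, q2):
        (q3 -> (q5 & ~q1)): β-rule — branch into ~q3  //  (q5 & ~q1).
          branch 2.1.1 (add ~q3):
            ((q4 | q2) | ~q5): β-rule — branch into (q4 | q2)  //  ~q5.
              branch 2.1.1.1 (add (q4 | q2)):
                (q4 | q2): β-rule — branch into q4  //  q2.
                  branch 2.1.1.1.1 (add q4):
                    ○ open, literals {q2=T, q3=F, q4=T, q5=F}.
                  branch 2.1.1.1.2 (add q2):
                    ○ open, literals {q2=T, q3=F, q4=T, q5=F}.
              branch 2.1.1.2 (add ~q5):
                ○ open, literals {q2=T, q3=F, q4=T, q5=F}.
          branch 2.1.2 (add (q5 & ~q1)):
            (q5 & ~q1): α-rule — add q5, ~q1.
            × closes — contains both q5 and ~q5.
      branch 2.2 (add ~~q5, ~q2):
        (q3 -> (q5 & ~q1)): β-rule — branch into ~q3  //  (q5 & ~q1).
          branch 2.2.1 (add ~q3):
            ((q4 | q2) | ~q5): β-rule — branch into (q4 | q2)  //  ~q5.
              branch 2.2.1.1 (add (q4 | q2)):
                (q4 | q2): β-rule — branch into q4  //  q2.
                  branch 2.2.1.1.1 (add q4):
                    ○ open, literals {q2=F, q3=F, q4=T, q5=T}.
                  branch 2.2.1.1.2 (add q2):
                    × closes — contains both q2 and ~q2.
              branch 2.2.1.2 (add ~q5):
                × closes — contains both q5 and ~q5.
          branch 2.2.2 (add (q5 & ~q1)):
            (q5 & ~q1): α-rule — add q5, ~q1.
            ((q4 | q2) | ~q5): β-rule — branch into (q4 | q2)  //  ~q5.
              branch 2.2.2.1 (add (q4 | q2)):
                (q4 | q2): β-rule — branch into q4  //  q2.
                  branch 2.2.2.1.1 (add q4):
                    ○ open, literals {q1=F, q2=F, q4=T, q5=T}.
                  branch 2.2.2.1.2 (add q2):
                    × closes — contains both q2 and ~q2.
              branch 2.2.2.2 (add ~q5):
                × closes — contains both q5 and ~q5.
8 branches closed, 11 open.
Each open branch fixes some atoms; the unmentioned ones are free. Counting distinct full assignments: branch {q2=F, q3=T, q5=F} (q1, q4) contributes 4 new; branch {q1=T, q2=F, q3=T, q5=F} (q4) contributes 0 new; branch {q1=T, q2=T, q3=T, q5=T} (q4) contributes 2 new; branch {q3=T, q4=F, q5=F} (q1, q2) contributes 2 new; branch {q1=T, q3=T, q4=F} (q2, q5) contributes 1 new; branch {q2=F, q4=F, q5=T} (q1, q3) contributes 3 new; branch {q2=T, q3=F, q4=T, q5=F} (q1) contributes 2 new; branch {q2=T, q3=F, q4=T, q5=F} (q1) contributes 0 new; branch {q2=T, q3=F, q4=T, q5=F} (q1) contributes 0 new; branch {q2=F, q3=F, q4=T, q5=T} (q1) contributes 2 new; branch {q1=F, q2=F, q4=T, q5=T} (q3) contributes 1 new. Total: 17.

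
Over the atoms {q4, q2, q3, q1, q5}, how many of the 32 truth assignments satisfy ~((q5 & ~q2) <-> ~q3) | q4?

Initial set: {(~((q5 & ~q2) <-> ~q3) | q4)}.
(~((q5 & ~q2) <-> ~q3) | q4): β-rule — branch into ~((q5 & ~q2) <-> ~q3)  //  q4.
  branch 1 (add ~((q5 & ~q2) <-> ~q3)):
    ~((q5 & ~q2) <-> ~q3): β-rule — branch into (q5 & ~q2), ~~q3  //  ~(q5 & ~q2), ~q3.
      branch 1.1 (add (q5 & ~q2), ~~q3):
        (q5 & ~q2): α-rule — add q5, ~q2.
        ○ open, literals {q2=false, q3=true, q5=true}.
      branch 1.2 (add ~(q5 & ~q2), ~q3):
        ~(q5 & ~q2): β-rule — branch into ~q5  //  ~~q2.
          branch 1.2.1 (add ~q5):
            ○ open, literals {q3=false, q5=false}.
          branch 1.2.2 (add ~~q2):
            ○ open, literals {q2=true, q3=false}.
  branch 2 (add q4):
    ○ open, literals {q4=true}.
0 branches closed, 4 open.
Each open branch fixes some atoms; the unmentioned ones are free. Counting distinct full assignments: branch {q2=false, q3=true, q5=true} (q4, q1) contributes 4 new; branch {q3=false, q5=false} (q4, q2, q1) contributes 8 new; branch {q2=true, q3=false} (q4, q1, q5) contributes 4 new; branch {q4=true} (q2, q3, q1, q5) contributes 8 new. Total: 24.

24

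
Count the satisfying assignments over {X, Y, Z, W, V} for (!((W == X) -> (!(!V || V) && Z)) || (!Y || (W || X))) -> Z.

Initial set: {((!((W == X) -> (!(!V || V) && Z)) || (!Y || (W || X))) -> Z)}.
((!((W == X) -> (!(!V || V) && Z)) || (!Y || (W || X))) -> Z): β-rule — branch into !(!((W == X) -> (!(!V || V) && Z)) || (!Y || (W || X)))  //  Z.
  branch 1 (add !(!((W == X) -> (!(!V || V) && Z)) || (!Y || (W || X)))):
    !(!((W == X) -> (!(!V || V) && Z)) || (!Y || (W || X))): α-rule — add !!((W == X) -> (!(!V || V) && Z)), !(!Y || (W || X)).
    !(!Y || (W || X)): α-rule — add !!Y, !(W || X).
    !(W || X): α-rule — add !W, !X.
    !!((W == X) -> (!(!V || V) && Z)): β-rule — branch into !(W == X)  //  (!(!V || V) && Z).
      branch 1.1 (add !(W == X)):
        !(W == X): β-rule — branch into W, !X  //  !W, X.
          branch 1.1.1 (add W, !X):
            × closes — contains both W and !W.
          branch 1.1.2 (add !W, X):
            × closes — contains both X and !X.
      branch 1.2 (add (!(!V || V) && Z)):
        (!(!V || V) && Z): α-rule — add !(!V || V), Z.
        !(!V || V): α-rule — add !!V, !V.
        × closes — contains both V and !V.
  branch 2 (add Z):
    ○ open, literals {Z=T}.
3 branches closed, 1 open.
Each open branch fixes some atoms; the unmentioned ones are free. Counting distinct full assignments: branch {Z=T} (X, Y, W, V) contributes 16 new. Total: 16.

16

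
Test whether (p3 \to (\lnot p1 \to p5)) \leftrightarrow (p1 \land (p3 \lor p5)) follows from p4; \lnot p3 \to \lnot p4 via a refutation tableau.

No

Initial set: {p4; (\lnot p3 \to \lnot p4); \lnot ((p3 \to (\lnot p1 \to p5)) \leftrightarrow (p1 \land (p3 \lor p5)))}.
(\lnot p3 \to \lnot p4): β-rule — branch into \lnot \lnot p3  //  \lnot p4.
  branch 1 (add \lnot \lnot p3):
    \lnot ((p3 \to (\lnot p1 \to p5)) \leftrightarrow (p1 \land (p3 \lor p5))): β-rule — branch into (p3 \to (\lnot p1 \to p5)), \lnot (p1 \land (p3 \lor p5))  //  \lnot (p3 \to (\lnot p1 \to p5)), (p1 \land (p3 \lor p5)).
      branch 1.1 (add (p3 \to (\lnot p1 \to p5)), \lnot (p1 \land (p3 \lor p5))):
        (p3 \to (\lnot p1 \to p5)): β-rule — branch into \lnot p3  //  (\lnot p1 \to p5).
          branch 1.1.1 (add \lnot p3):
            × closes — contains both p3 and \lnot p3.
          branch 1.1.2 (add (\lnot p1 \to p5)):
            \lnot (p1 \land (p3 \lor p5)): β-rule — branch into \lnot p1  //  \lnot (p3 \lor p5).
              branch 1.1.2.1 (add \lnot p1):
                (\lnot p1 \to p5): β-rule — branch into \lnot \lnot p1  //  p5.
                  branch 1.1.2.1.1 (add \lnot \lnot p1):
                    × closes — contains both p1 and \lnot p1.
                  branch 1.1.2.1.2 (add p5):
                    ○ open, literals {p1=false, p3=true, p4=true, p5=true}.
              branch 1.1.2.2 (add \lnot (p3 \lor p5)):
                \lnot (p3 \lor p5): α-rule — add \lnot p3, \lnot p5.
                × closes — contains both p3 and \lnot p3.
      branch 1.2 (add \lnot (p3 \to (\lnot p1 \to p5)), (p1 \land (p3 \lor p5))):
        \lnot (p3 \to (\lnot p1 \to p5)): α-rule — add p3, \lnot (\lnot p1 \to p5).
        (p1 \land (p3 \lor p5)): α-rule — add p1, (p3 \lor p5).
        \lnot (\lnot p1 \to p5): α-rule — add \lnot p1, \lnot p5.
        × closes — contains both p1 and \lnot p1.
  branch 2 (add \lnot p4):
    × closes — contains both p4 and \lnot p4.
5 branches closed, 1 open.
An open branch gives a countermodel: p1=false, p3=true, p4=true, p5=true (unmentioned atoms arbitrary); the premises hold there but the conclusion fails.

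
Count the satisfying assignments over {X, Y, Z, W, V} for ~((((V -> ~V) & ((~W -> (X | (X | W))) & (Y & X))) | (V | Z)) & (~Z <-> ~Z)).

Initial set: {~((((V -> ~V) & ((~W -> (X | (X | W))) & (Y & X))) | (V | Z)) & (~Z <-> ~Z))}.
~((((V -> ~V) & ((~W -> (X | (X | W))) & (Y & X))) | (V | Z)) & (~Z <-> ~Z)): β-rule — branch into ~(((V -> ~V) & ((~W -> (X | (X | W))) & (Y & X))) | (V | Z))  //  ~(~Z <-> ~Z).
  branch 1 (add ~(((V -> ~V) & ((~W -> (X | (X | W))) & (Y & X))) | (V | Z))):
    ~(((V -> ~V) & ((~W -> (X | (X | W))) & (Y & X))) | (V | Z)): α-rule — add ~((V -> ~V) & ((~W -> (X | (X | W))) & (Y & X))), ~(V | Z).
    ~(V | Z): α-rule — add ~V, ~Z.
    ~((V -> ~V) & ((~W -> (X | (X | W))) & (Y & X))): β-rule — branch into ~(V -> ~V)  //  ~((~W -> (X | (X | W))) & (Y & X)).
      branch 1.1 (add ~(V -> ~V)):
        ~(V -> ~V): α-rule — add V, ~~V.
        × closes — contains both V and ~V.
      branch 1.2 (add ~((~W -> (X | (X | W))) & (Y & X))):
        ~((~W -> (X | (X | W))) & (Y & X)): β-rule — branch into ~(~W -> (X | (X | W)))  //  ~(Y & X).
          branch 1.2.1 (add ~(~W -> (X | (X | W)))):
            ~(~W -> (X | (X | W))): α-rule — add ~W, ~(X | (X | W)).
            ~(X | (X | W)): α-rule — add ~X, ~(X | W).
            ~(X | W): α-rule — add ~X, ~W.
            ○ open, literals {V=0, W=0, X=0, Z=0}.
          branch 1.2.2 (add ~(Y & X)):
            ~(Y & X): β-rule — branch into ~Y  //  ~X.
              branch 1.2.2.1 (add ~Y):
                ○ open, literals {V=0, Y=0, Z=0}.
              branch 1.2.2.2 (add ~X):
                ○ open, literals {V=0, X=0, Z=0}.
  branch 2 (add ~(~Z <-> ~Z)):
    ~(~Z <-> ~Z): β-rule — branch into ~Z, ~~Z  //  ~~Z, ~Z.
      branch 2.1 (add ~Z, ~~Z):
        × closes — contains both Z and ~Z.
      branch 2.2 (add ~~Z, ~Z):
        × closes — contains both Z and ~Z.
3 branches closed, 3 open.
Each open branch fixes some atoms; the unmentioned ones are free. Counting distinct full assignments: branch {V=0, W=0, X=0, Z=0} (Y) contributes 2 new; branch {V=0, Y=0, Z=0} (X, W) contributes 3 new; branch {V=0, X=0, Z=0} (Y, W) contributes 1 new. Total: 6.

6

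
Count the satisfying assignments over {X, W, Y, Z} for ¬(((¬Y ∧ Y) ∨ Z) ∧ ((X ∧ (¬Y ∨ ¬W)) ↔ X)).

9

Initial set: {¬(((¬Y ∧ Y) ∨ Z) ∧ ((X ∧ (¬Y ∨ ¬W)) ↔ X))}.
¬(((¬Y ∧ Y) ∨ Z) ∧ ((X ∧ (¬Y ∨ ¬W)) ↔ X)): β-rule — branch into ¬((¬Y ∧ Y) ∨ Z)  //  ¬((X ∧ (¬Y ∨ ¬W)) ↔ X).
  branch 1 (add ¬((¬Y ∧ Y) ∨ Z)):
    ¬((¬Y ∧ Y) ∨ Z): α-rule — add ¬(¬Y ∧ Y), ¬Z.
    ¬(¬Y ∧ Y): β-rule — branch into ¬¬Y  //  ¬Y.
      branch 1.1 (add ¬¬Y):
        ○ open, literals {Y=true, Z=false}.
      branch 1.2 (add ¬Y):
        ○ open, literals {Y=false, Z=false}.
  branch 2 (add ¬((X ∧ (¬Y ∨ ¬W)) ↔ X)):
    ¬((X ∧ (¬Y ∨ ¬W)) ↔ X): β-rule — branch into (X ∧ (¬Y ∨ ¬W)), ¬X  //  ¬(X ∧ (¬Y ∨ ¬W)), X.
      branch 2.1 (add (X ∧ (¬Y ∨ ¬W)), ¬X):
        (X ∧ (¬Y ∨ ¬W)): α-rule — add X, (¬Y ∨ ¬W).
        × closes — contains both X and ¬X.
      branch 2.2 (add ¬(X ∧ (¬Y ∨ ¬W)), X):
        ¬(X ∧ (¬Y ∨ ¬W)): β-rule — branch into ¬X  //  ¬(¬Y ∨ ¬W).
          branch 2.2.1 (add ¬X):
            × closes — contains both X and ¬X.
          branch 2.2.2 (add ¬(¬Y ∨ ¬W)):
            ¬(¬Y ∨ ¬W): α-rule — add ¬¬Y, ¬¬W.
            ○ open, literals {W=true, X=true, Y=true}.
2 branches closed, 3 open.
Each open branch fixes some atoms; the unmentioned ones are free. Counting distinct full assignments: branch {Y=true, Z=false} (X, W) contributes 4 new; branch {Y=false, Z=false} (X, W) contributes 4 new; branch {W=true, X=true, Y=true} (Z) contributes 1 new. Total: 9.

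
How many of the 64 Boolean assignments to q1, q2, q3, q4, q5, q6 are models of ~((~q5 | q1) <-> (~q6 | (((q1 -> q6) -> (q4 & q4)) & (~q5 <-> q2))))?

28

Initial set: {T ~((~q5 | q1) <-> (~q6 | (((q1 -> q6) -> (q4 & q4)) & (~q5 <-> q2))))}.
T ~((~q5 | q1) <-> (~q6 | (((q1 -> q6) -> (q4 & q4)) & (~q5 <-> q2)))): β-rule — branch into T (~q5 | q1), F (~q6 | (((q1 -> q6) -> (q4 & q4)) & (~q5 <-> q2)))  //  F (~q5 | q1), T (~q6 | (((q1 -> q6) -> (q4 & q4)) & (~q5 <-> q2))).
  branch 1 (add T (~q5 | q1), F (~q6 | (((q1 -> q6) -> (q4 & q4)) & (~q5 <-> q2)))):
    F (~q6 | (((q1 -> q6) -> (q4 & q4)) & (~q5 <-> q2))): α-rule — add F ~q6, F (((q1 -> q6) -> (q4 & q4)) & (~q5 <-> q2)).
    T (~q5 | q1): β-rule — branch into T ~q5  //  T q1.
      branch 1.1 (add T ~q5):
        F (((q1 -> q6) -> (q4 & q4)) & (~q5 <-> q2)): β-rule — branch into F ((q1 -> q6) -> (q4 & q4))  //  F (~q5 <-> q2).
          branch 1.1.1 (add F ((q1 -> q6) -> (q4 & q4))):
            F ((q1 -> q6) -> (q4 & q4)): α-rule — add T (q1 -> q6), F (q4 & q4).
            T (q1 -> q6): β-rule — branch into F q1  //  T q6.
              branch 1.1.1.1 (add F q1):
                F (q4 & q4): β-rule — branch into F q4  //  F q4.
                  branch 1.1.1.1.1 (add F q4):
                    ○ open, literals {q1=0, q4=0, q5=0, q6=1}.
                  branch 1.1.1.1.2 (add F q4):
                    ○ open, literals {q1=0, q4=0, q5=0, q6=1}.
              branch 1.1.1.2 (add T q6):
                F (q4 & q4): β-rule — branch into F q4  //  F q4.
                  branch 1.1.1.2.1 (add F q4):
                    ○ open, literals {q4=0, q5=0, q6=1}.
                  branch 1.1.1.2.2 (add F q4):
                    ○ open, literals {q4=0, q5=0, q6=1}.
          branch 1.1.2 (add F (~q5 <-> q2)):
            F (~q5 <-> q2): β-rule — branch into T ~q5, F q2  //  F ~q5, T q2.
              branch 1.1.2.1 (add T ~q5, F q2):
                ○ open, literals {q2=0, q5=0, q6=1}.
              branch 1.1.2.2 (add F ~q5, T q2):
                × closes — contains both q5 and ~q5.
      branch 1.2 (add T q1):
        F (((q1 -> q6) -> (q4 & q4)) & (~q5 <-> q2)): β-rule — branch into F ((q1 -> q6) -> (q4 & q4))  //  F (~q5 <-> q2).
          branch 1.2.1 (add F ((q1 -> q6) -> (q4 & q4))):
            F ((q1 -> q6) -> (q4 & q4)): α-rule — add T (q1 -> q6), F (q4 & q4).
            T (q1 -> q6): β-rule — branch into F q1  //  T q6.
              branch 1.2.1.1 (add F q1):
                × closes — contains both q1 and ~q1.
              branch 1.2.1.2 (add T q6):
                F (q4 & q4): β-rule — branch into F q4  //  F q4.
                  branch 1.2.1.2.1 (add F q4):
                    ○ open, literals {q1=1, q4=0, q6=1}.
                  branch 1.2.1.2.2 (add F q4):
                    ○ open, literals {q1=1, q4=0, q6=1}.
          branch 1.2.2 (add F (~q5 <-> q2)):
            F (~q5 <-> q2): β-rule — branch into T ~q5, F q2  //  F ~q5, T q2.
              branch 1.2.2.1 (add T ~q5, F q2):
                ○ open, literals {q1=1, q2=0, q5=0, q6=1}.
              branch 1.2.2.2 (add F ~q5, T q2):
                ○ open, literals {q1=1, q2=1, q5=1, q6=1}.
  branch 2 (add F (~q5 | q1), T (~q6 | (((q1 -> q6) -> (q4 & q4)) & (~q5 <-> q2)))):
    F (~q5 | q1): α-rule — add F ~q5, F q1.
    T (~q6 | (((q1 -> q6) -> (q4 & q4)) & (~q5 <-> q2))): β-rule — branch into T ~q6  //  T (((q1 -> q6) -> (q4 & q4)) & (~q5 <-> q2)).
      branch 2.1 (add T ~q6):
        ○ open, literals {q1=0, q5=1, q6=0}.
      branch 2.2 (add T (((q1 -> q6) -> (q4 & q4)) & (~q5 <-> q2))):
        T (((q1 -> q6) -> (q4 & q4)) & (~q5 <-> q2)): α-rule — add T ((q1 -> q6) -> (q4 & q4)), T (~q5 <-> q2).
        T ((q1 -> q6) -> (q4 & q4)): β-rule — branch into F (q1 -> q6)  //  T (q4 & q4).
          branch 2.2.1 (add F (q1 -> q6)):
            F (q1 -> q6): α-rule — add T q1, F q6.
            × closes — contains both q1 and ~q1.
          branch 2.2.2 (add T (q4 & q4)):
            T (q4 & q4): α-rule — add T q4, T q4.
            T (~q5 <-> q2): β-rule — branch into T ~q5, T q2  //  F ~q5, F q2.
              branch 2.2.2.1 (add T ~q5, T q2):
                × closes — contains both q5 and ~q5.
              branch 2.2.2.2 (add F ~q5, F q2):
                ○ open, literals {q1=0, q2=0, q4=1, q5=1}.
4 branches closed, 11 open.
Each open branch fixes some atoms; the unmentioned ones are free. Counting distinct full assignments: branch {q1=0, q4=0, q5=0, q6=1} (q2, q3) contributes 4 new; branch {q1=0, q4=0, q5=0, q6=1} (q2, q3) contributes 0 new; branch {q4=0, q5=0, q6=1} (q1, q2, q3) contributes 4 new; branch {q4=0, q5=0, q6=1} (q1, q2, q3) contributes 0 new; branch {q2=0, q5=0, q6=1} (q1, q3, q4) contributes 4 new; branch {q1=1, q4=0, q6=1} (q2, q3, q5) contributes 4 new; branch {q1=1, q4=0, q6=1} (q2, q3, q5) contributes 0 new; branch {q1=1, q2=0, q5=0, q6=1} (q3, q4) contributes 0 new; branch {q1=1, q2=1, q5=1, q6=1} (q3, q4) contributes 2 new; branch {q1=0, q5=1, q6=0} (q2, q3, q4) contributes 8 new; branch {q1=0, q2=0, q4=1, q5=1} (q3, q6) contributes 2 new. Total: 28.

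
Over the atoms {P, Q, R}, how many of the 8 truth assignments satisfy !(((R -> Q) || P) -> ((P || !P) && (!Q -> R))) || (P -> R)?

Initial set: {(!(((R -> Q) || P) -> ((P || !P) && (!Q -> R))) || (P -> R))}.
(!(((R -> Q) || P) -> ((P || !P) && (!Q -> R))) || (P -> R)): β-rule — branch into !(((R -> Q) || P) -> ((P || !P) && (!Q -> R)))  //  (P -> R).
  branch 1 (add !(((R -> Q) || P) -> ((P || !P) && (!Q -> R)))):
    !(((R -> Q) || P) -> ((P || !P) && (!Q -> R))): α-rule — add ((R -> Q) || P), !((P || !P) && (!Q -> R)).
    ((R -> Q) || P): β-rule — branch into (R -> Q)  //  P.
      branch 1.1 (add (R -> Q)):
        !((P || !P) && (!Q -> R)): β-rule — branch into !(P || !P)  //  !(!Q -> R).
          branch 1.1.1 (add !(P || !P)):
            !(P || !P): α-rule — add !P, !!P.
            × closes — contains both P and !P.
          branch 1.1.2 (add !(!Q -> R)):
            !(!Q -> R): α-rule — add !Q, !R.
            (R -> Q): β-rule — branch into !R  //  Q.
              branch 1.1.2.1 (add !R):
                ○ open, literals {Q=false, R=false}.
              branch 1.1.2.2 (add Q):
                × closes — contains both Q and !Q.
      branch 1.2 (add P):
        !((P || !P) && (!Q -> R)): β-rule — branch into !(P || !P)  //  !(!Q -> R).
          branch 1.2.1 (add !(P || !P)):
            !(P || !P): α-rule — add !P, !!P.
            × closes — contains both P and !P.
          branch 1.2.2 (add !(!Q -> R)):
            !(!Q -> R): α-rule — add !Q, !R.
            ○ open, literals {P=true, Q=false, R=false}.
  branch 2 (add (P -> R)):
    (P -> R): β-rule — branch into !P  //  R.
      branch 2.1 (add !P):
        ○ open, literals {P=false}.
      branch 2.2 (add R):
        ○ open, literals {R=true}.
3 branches closed, 4 open.
Each open branch fixes some atoms; the unmentioned ones are free. Counting distinct full assignments: branch {Q=false, R=false} (P) contributes 2 new; branch {P=true, Q=false, R=false} (none free) contributes 0 new; branch {P=false} (Q, R) contributes 3 new; branch {R=true} (P, Q) contributes 2 new. Total: 7.

7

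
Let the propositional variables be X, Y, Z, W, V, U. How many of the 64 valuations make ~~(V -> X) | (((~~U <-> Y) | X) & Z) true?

Initial set: {T (~~(V -> X) | (((~~U <-> Y) | X) & Z))}.
T (~~(V -> X) | (((~~U <-> Y) | X) & Z)): β-rule — branch into T ~~(V -> X)  //  T (((~~U <-> Y) | X) & Z).
  branch 1 (add T ~~(V -> X)):
    T ~~(V -> X): drop double negation, giving T (V -> X).
    T (V -> X): β-rule — branch into F V  //  T X.
      branch 1.1 (add F V):
        ○ open, literals {V=F}.
      branch 1.2 (add T X):
        ○ open, literals {X=T}.
  branch 2 (add T (((~~U <-> Y) | X) & Z)):
    T (((~~U <-> Y) | X) & Z): α-rule — add T ((~~U <-> Y) | X), T Z.
    T ((~~U <-> Y) | X): β-rule — branch into T (~~U <-> Y)  //  T X.
      branch 2.1 (add T (~~U <-> Y)):
        T (~~U <-> Y): β-rule — branch into T ~~U, T Y  //  F ~~U, F Y.
          branch 2.1.1 (add T ~~U, T Y):
            T ~~U: drop double negation, giving T U.
            ○ open, literals {U=T, Y=T, Z=T}.
          branch 2.1.2 (add F ~~U, F Y):
            F ~~U: drop double negation, giving F U.
            ○ open, literals {U=F, Y=F, Z=T}.
      branch 2.2 (add T X):
        ○ open, literals {X=T, Z=T}.
0 branches closed, 5 open.
Each open branch fixes some atoms; the unmentioned ones are free. Counting distinct full assignments: branch {V=F} (X, Y, Z, W, U) contributes 32 new; branch {X=T} (Y, Z, W, V, U) contributes 16 new; branch {U=T, Y=T, Z=T} (X, W, V) contributes 2 new; branch {U=F, Y=F, Z=T} (X, W, V) contributes 2 new; branch {X=T, Z=T} (Y, W, V, U) contributes 0 new. Total: 52.

52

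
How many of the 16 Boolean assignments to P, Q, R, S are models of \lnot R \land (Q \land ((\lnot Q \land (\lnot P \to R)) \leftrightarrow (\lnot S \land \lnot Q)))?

Initial set: {(\lnot R \land (Q \land ((\lnot Q \land (\lnot P \to R)) \leftrightarrow (\lnot S \land \lnot Q))))}.
(\lnot R \land (Q \land ((\lnot Q \land (\lnot P \to R)) \leftrightarrow (\lnot S \land \lnot Q)))): α-rule — add \lnot R, (Q \land ((\lnot Q \land (\lnot P \to R)) \leftrightarrow (\lnot S \land \lnot Q))).
(Q \land ((\lnot Q \land (\lnot P \to R)) \leftrightarrow (\lnot S \land \lnot Q))): α-rule — add Q, ((\lnot Q \land (\lnot P \to R)) \leftrightarrow (\lnot S \land \lnot Q)).
((\lnot Q \land (\lnot P \to R)) \leftrightarrow (\lnot S \land \lnot Q)): β-rule — branch into (\lnot Q \land (\lnot P \to R)), (\lnot S \land \lnot Q)  //  \lnot (\lnot Q \land (\lnot P \to R)), \lnot (\lnot S \land \lnot Q).
  branch 1 (add (\lnot Q \land (\lnot P \to R)), (\lnot S \land \lnot Q)):
    (\lnot Q \land (\lnot P \to R)): α-rule — add \lnot Q, (\lnot P \to R).
    × closes — contains both Q and \lnot Q.
  branch 2 (add \lnot (\lnot Q \land (\lnot P \to R)), \lnot (\lnot S \land \lnot Q)):
    \lnot (\lnot Q \land (\lnot P \to R)): β-rule — branch into \lnot \lnot Q  //  \lnot (\lnot P \to R).
      branch 2.1 (add \lnot \lnot Q):
        \lnot (\lnot S \land \lnot Q): β-rule — branch into \lnot \lnot S  //  \lnot \lnot Q.
          branch 2.1.1 (add \lnot \lnot S):
            ○ open, literals {Q=1, R=0, S=1}.
          branch 2.1.2 (add \lnot \lnot Q):
            ○ open, literals {Q=1, R=0}.
      branch 2.2 (add \lnot (\lnot P \to R)):
        \lnot (\lnot P \to R): α-rule — add \lnot P, \lnot R.
        \lnot (\lnot S \land \lnot Q): β-rule — branch into \lnot \lnot S  //  \lnot \lnot Q.
          branch 2.2.1 (add \lnot \lnot S):
            ○ open, literals {P=0, Q=1, R=0, S=1}.
          branch 2.2.2 (add \lnot \lnot Q):
            ○ open, literals {P=0, Q=1, R=0}.
1 branch closed, 4 open.
Each open branch fixes some atoms; the unmentioned ones are free. Counting distinct full assignments: branch {Q=1, R=0, S=1} (P) contributes 2 new; branch {Q=1, R=0} (P, S) contributes 2 new; branch {P=0, Q=1, R=0, S=1} (none free) contributes 0 new; branch {P=0, Q=1, R=0} (S) contributes 0 new. Total: 4.

4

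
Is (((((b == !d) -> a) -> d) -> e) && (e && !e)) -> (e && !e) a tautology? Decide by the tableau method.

Assume the negation and expand:
Initial set: {!((((((b == !d) -> a) -> d) -> e) && (e && !e)) -> (e && !e))}.
!((((((b == !d) -> a) -> d) -> e) && (e && !e)) -> (e && !e)): α-rule — add (((((b == !d) -> a) -> d) -> e) && (e && !e)), !(e && !e).
(((((b == !d) -> a) -> d) -> e) && (e && !e)): α-rule — add ((((b == !d) -> a) -> d) -> e), (e && !e).
(e && !e): α-rule — add e, !e.
× closes — contains both e and !e.
All 1 branch closes.
Every branch closed, so the negation is unsatisfiable and the formula is valid.

Valid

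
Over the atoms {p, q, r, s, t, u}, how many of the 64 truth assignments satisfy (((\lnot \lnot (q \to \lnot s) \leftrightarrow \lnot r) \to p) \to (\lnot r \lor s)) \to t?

40

Initial set: {((((\lnot \lnot (q \to \lnot s) \leftrightarrow \lnot r) \to p) \to (\lnot r \lor s)) \to t)}.
((((\lnot \lnot (q \to \lnot s) \leftrightarrow \lnot r) \to p) \to (\lnot r \lor s)) \to t): β-rule — branch into \lnot (((\lnot \lnot (q \to \lnot s) \leftrightarrow \lnot r) \to p) \to (\lnot r \lor s))  //  t.
  branch 1 (add \lnot (((\lnot \lnot (q \to \lnot s) \leftrightarrow \lnot r) \to p) \to (\lnot r \lor s))):
    \lnot (((\lnot \lnot (q \to \lnot s) \leftrightarrow \lnot r) \to p) \to (\lnot r \lor s)): α-rule — add ((\lnot \lnot (q \to \lnot s) \leftrightarrow \lnot r) \to p), \lnot (\lnot r \lor s).
    \lnot (\lnot r \lor s): α-rule — add \lnot \lnot r, \lnot s.
    ((\lnot \lnot (q \to \lnot s) \leftrightarrow \lnot r) \to p): β-rule — branch into \lnot (\lnot \lnot (q \to \lnot s) \leftrightarrow \lnot r)  //  p.
      branch 1.1 (add \lnot (\lnot \lnot (q \to \lnot s) \leftrightarrow \lnot r)):
        \lnot (\lnot \lnot (q \to \lnot s) \leftrightarrow \lnot r): β-rule — branch into \lnot \lnot (q \to \lnot s), \lnot \lnot r  //  \lnot \lnot \lnot (q \to \lnot s), \lnot r.
          branch 1.1.1 (add \lnot \lnot (q \to \lnot s), \lnot \lnot r):
            \lnot \lnot (q \to \lnot s): drop double negation, giving (q \to \lnot s).
            (q \to \lnot s): β-rule — branch into \lnot q  //  \lnot s.
              branch 1.1.1.1 (add \lnot q):
                ○ open, literals {q=0, r=1, s=0}.
              branch 1.1.1.2 (add \lnot s):
                ○ open, literals {r=1, s=0}.
          branch 1.1.2 (add \lnot \lnot \lnot (q \to \lnot s), \lnot r):
            × closes — contains both r and \lnot r.
      branch 1.2 (add p):
        ○ open, literals {p=1, r=1, s=0}.
  branch 2 (add t):
    ○ open, literals {t=1}.
1 branch closed, 4 open.
Each open branch fixes some atoms; the unmentioned ones are free. Counting distinct full assignments: branch {q=0, r=1, s=0} (p, t, u) contributes 8 new; branch {r=1, s=0} (p, q, t, u) contributes 8 new; branch {p=1, r=1, s=0} (q, t, u) contributes 0 new; branch {t=1} (p, q, r, s, u) contributes 24 new. Total: 40.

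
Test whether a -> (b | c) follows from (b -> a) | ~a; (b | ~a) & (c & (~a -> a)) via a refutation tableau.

Initial set: {((b -> a) | ~a); ((b | ~a) & (c & (~a -> a))); ~(a -> (b | c))}.
((b | ~a) & (c & (~a -> a))): α-rule — add (b | ~a), (c & (~a -> a)).
~(a -> (b | c)): α-rule — add a, ~(b | c).
(c & (~a -> a)): α-rule — add c, (~a -> a).
~(b | c): α-rule — add ~b, ~c.
× closes — contains both c and ~c.
All 1 branch closes.
Every branch closed, so the premises entail the conclusion.

Yes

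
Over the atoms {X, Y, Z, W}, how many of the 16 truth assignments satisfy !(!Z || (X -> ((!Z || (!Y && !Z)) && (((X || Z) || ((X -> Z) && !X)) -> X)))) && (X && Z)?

4

Initial set: {(!(!Z || (X -> ((!Z || (!Y && !Z)) && (((X || Z) || ((X -> Z) && !X)) -> X)))) && (X && Z))}.
(!(!Z || (X -> ((!Z || (!Y && !Z)) && (((X || Z) || ((X -> Z) && !X)) -> X)))) && (X && Z)): α-rule — add !(!Z || (X -> ((!Z || (!Y && !Z)) && (((X || Z) || ((X -> Z) && !X)) -> X)))), (X && Z).
!(!Z || (X -> ((!Z || (!Y && !Z)) && (((X || Z) || ((X -> Z) && !X)) -> X)))): α-rule — add !!Z, !(X -> ((!Z || (!Y && !Z)) && (((X || Z) || ((X -> Z) && !X)) -> X))).
(X && Z): α-rule — add X, Z.
!(X -> ((!Z || (!Y && !Z)) && (((X || Z) || ((X -> Z) && !X)) -> X))): α-rule — add X, !((!Z || (!Y && !Z)) && (((X || Z) || ((X -> Z) && !X)) -> X)).
!((!Z || (!Y && !Z)) && (((X || Z) || ((X -> Z) && !X)) -> X)): β-rule — branch into !(!Z || (!Y && !Z))  //  !(((X || Z) || ((X -> Z) && !X)) -> X).
  branch 1 (add !(!Z || (!Y && !Z))):
    !(!Z || (!Y && !Z)): α-rule — add !!Z, !(!Y && !Z).
    !(!Y && !Z): β-rule — branch into !!Y  //  !!Z.
      branch 1.1 (add !!Y):
        ○ open, literals {X=true, Y=true, Z=true}.
      branch 1.2 (add !!Z):
        ○ open, literals {X=true, Z=true}.
  branch 2 (add !(((X || Z) || ((X -> Z) && !X)) -> X)):
    !(((X || Z) || ((X -> Z) && !X)) -> X): α-rule — add ((X || Z) || ((X -> Z) && !X)), !X.
    × closes — contains both X and !X.
1 branch closed, 2 open.
Each open branch fixes some atoms; the unmentioned ones are free. Counting distinct full assignments: branch {X=true, Y=true, Z=true} (W) contributes 2 new; branch {X=true, Z=true} (Y, W) contributes 2 new. Total: 4.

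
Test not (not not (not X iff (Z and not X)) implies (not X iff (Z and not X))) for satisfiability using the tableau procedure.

Unsatisfiable

Initial set: {not (not not (not X iff (Z and not X)) implies (not X iff (Z and not X)))}.
not (not not (not X iff (Z and not X)) implies (not X iff (Z and not X))): α-rule — add not not (not X iff (Z and not X)), not (not X iff (Z and not X)).
not not (not X iff (Z and not X)): drop double negation, giving (not X iff (Z and not X)).
not (not X iff (Z and not X)): β-rule — branch into not X, not (Z and not X)  //  not not X, (Z and not X).
  branch 1 (add not X, not (Z and not X)):
    (not X iff (Z and not X)): β-rule — branch into not X, (Z and not X)  //  not not X, not (Z and not X).
      branch 1.1 (add not X, (Z and not X)):
        (Z and not X): α-rule — add Z, not X.
        not (Z and not X): β-rule — branch into not Z  //  not not X.
          branch 1.1.1 (add not Z):
            × closes — contains both Z and not Z.
          branch 1.1.2 (add not not X):
            × closes — contains both X and not X.
      branch 1.2 (add not not X, not (Z and not X)):
        × closes — contains both X and not X.
  branch 2 (add not not X, (Z and not X)):
    (Z and not X): α-rule — add Z, not X.
    × closes — contains both X and not X.
All 4 branches close.
Every branch closed; the formula is unsatisfiable.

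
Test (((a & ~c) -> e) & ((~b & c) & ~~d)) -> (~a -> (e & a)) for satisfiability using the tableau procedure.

Initial set: {((((a & ~c) -> e) & ((~b & c) & ~~d)) -> (~a -> (e & a)))}.
((((a & ~c) -> e) & ((~b & c) & ~~d)) -> (~a -> (e & a))): β-rule — branch into ~(((a & ~c) -> e) & ((~b & c) & ~~d))  //  (~a -> (e & a)).
  branch 1 (add ~(((a & ~c) -> e) & ((~b & c) & ~~d))):
    ~(((a & ~c) -> e) & ((~b & c) & ~~d)): β-rule — branch into ~((a & ~c) -> e)  //  ~((~b & c) & ~~d).
      branch 1.1 (add ~((a & ~c) -> e)):
        ~((a & ~c) -> e): α-rule — add (a & ~c), ~e.
        (a & ~c): α-rule — add a, ~c.
        ○ open, literals {a=true, c=false, e=false}.
      branch 1.2 (add ~((~b & c) & ~~d)):
        ~((~b & c) & ~~d): β-rule — branch into ~(~b & c)  //  ~~~d.
          branch 1.2.1 (add ~(~b & c)):
            ~(~b & c): β-rule — branch into ~~b  //  ~c.
              branch 1.2.1.1 (add ~~b):
                ○ open, literals {b=true}.
              branch 1.2.1.2 (add ~c):
                ○ open, literals {c=false}.
          branch 1.2.2 (add ~~~d):
            ~~~d: drop double negation, giving ~d.
            ○ open, literals {d=false}.
  branch 2 (add (~a -> (e & a))):
    (~a -> (e & a)): β-rule — branch into ~~a  //  (e & a).
      branch 2.1 (add ~~a):
        ○ open, literals {a=true}.
      branch 2.2 (add (e & a)):
        (e & a): α-rule — add e, a.
        ○ open, literals {a=true, e=true}.
0 branches closed, 6 open.
An open branch gives a satisfying assignment: a=true, c=false, e=false.

Satisfiable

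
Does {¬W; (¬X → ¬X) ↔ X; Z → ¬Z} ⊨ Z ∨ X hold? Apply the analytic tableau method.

Yes

Initial set: {T ¬W; T ((¬X → ¬X) ↔ X); T (Z → ¬Z); F (Z ∨ X)}.
F (Z ∨ X): α-rule — add F Z, F X.
T ((¬X → ¬X) ↔ X): β-rule — branch into T (¬X → ¬X), T X  //  F (¬X → ¬X), F X.
  branch 1 (add T (¬X → ¬X), T X):
    × closes — contains both X and ¬X.
  branch 2 (add F (¬X → ¬X), F X):
    F (¬X → ¬X): α-rule — add T ¬X, F ¬X.
    × closes — contains both X and ¬X.
All 2 branches close.
Every branch closed, so the premises entail the conclusion.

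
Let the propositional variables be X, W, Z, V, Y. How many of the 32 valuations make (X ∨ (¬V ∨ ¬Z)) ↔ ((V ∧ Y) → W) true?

26

Initial set: {T ((X ∨ (¬V ∨ ¬Z)) ↔ ((V ∧ Y) → W))}.
T ((X ∨ (¬V ∨ ¬Z)) ↔ ((V ∧ Y) → W)): β-rule — branch into T (X ∨ (¬V ∨ ¬Z)), T ((V ∧ Y) → W)  //  F (X ∨ (¬V ∨ ¬Z)), F ((V ∧ Y) → W).
  branch 1 (add T (X ∨ (¬V ∨ ¬Z)), T ((V ∧ Y) → W)):
    T (X ∨ (¬V ∨ ¬Z)): β-rule — branch into T X  //  T (¬V ∨ ¬Z).
      branch 1.1 (add T X):
        T ((V ∧ Y) → W): β-rule — branch into F (V ∧ Y)  //  T W.
          branch 1.1.1 (add F (V ∧ Y)):
            F (V ∧ Y): β-rule — branch into F V  //  F Y.
              branch 1.1.1.1 (add F V):
                ○ open, literals {V=F, X=T}.
              branch 1.1.1.2 (add F Y):
                ○ open, literals {X=T, Y=F}.
          branch 1.1.2 (add T W):
            ○ open, literals {W=T, X=T}.
      branch 1.2 (add T (¬V ∨ ¬Z)):
        T ((V ∧ Y) → W): β-rule — branch into F (V ∧ Y)  //  T W.
          branch 1.2.1 (add F (V ∧ Y)):
            T (¬V ∨ ¬Z): β-rule — branch into T ¬V  //  T ¬Z.
              branch 1.2.1.1 (add T ¬V):
                F (V ∧ Y): β-rule — branch into F V  //  F Y.
                  branch 1.2.1.1.1 (add F V):
                    ○ open, literals {V=F}.
                  branch 1.2.1.1.2 (add F Y):
                    ○ open, literals {V=F, Y=F}.
              branch 1.2.1.2 (add T ¬Z):
                F (V ∧ Y): β-rule — branch into F V  //  F Y.
                  branch 1.2.1.2.1 (add F V):
                    ○ open, literals {V=F, Z=F}.
                  branch 1.2.1.2.2 (add F Y):
                    ○ open, literals {Y=F, Z=F}.
          branch 1.2.2 (add T W):
            T (¬V ∨ ¬Z): β-rule — branch into T ¬V  //  T ¬Z.
              branch 1.2.2.1 (add T ¬V):
                ○ open, literals {V=F, W=T}.
              branch 1.2.2.2 (add T ¬Z):
                ○ open, literals {W=T, Z=F}.
  branch 2 (add F (X ∨ (¬V ∨ ¬Z)), F ((V ∧ Y) → W)):
    F (X ∨ (¬V ∨ ¬Z)): α-rule — add F X, F (¬V ∨ ¬Z).
    F ((V ∧ Y) → W): α-rule — add T (V ∧ Y), F W.
    F (¬V ∨ ¬Z): α-rule — add F ¬V, F ¬Z.
    T (V ∧ Y): α-rule — add T V, T Y.
    ○ open, literals {V=T, W=F, X=F, Y=T, Z=T}.
0 branches closed, 10 open.
Each open branch fixes some atoms; the unmentioned ones are free. Counting distinct full assignments: branch {V=F, X=T} (W, Z, Y) contributes 8 new; branch {X=T, Y=F} (W, Z, V) contributes 4 new; branch {W=T, X=T} (Z, V, Y) contributes 2 new; branch {V=F} (X, W, Z, Y) contributes 8 new; branch {V=F, Y=F} (X, W, Z) contributes 0 new; branch {V=F, Z=F} (X, W, Y) contributes 0 new; branch {Y=F, Z=F} (X, W, V) contributes 2 new; branch {V=F, W=T} (X, Z, Y) contributes 0 new; branch {W=T, Z=F} (X, V, Y) contributes 1 new; branch {V=T, W=F, X=F, Y=T, Z=T} (none free) contributes 1 new. Total: 26.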